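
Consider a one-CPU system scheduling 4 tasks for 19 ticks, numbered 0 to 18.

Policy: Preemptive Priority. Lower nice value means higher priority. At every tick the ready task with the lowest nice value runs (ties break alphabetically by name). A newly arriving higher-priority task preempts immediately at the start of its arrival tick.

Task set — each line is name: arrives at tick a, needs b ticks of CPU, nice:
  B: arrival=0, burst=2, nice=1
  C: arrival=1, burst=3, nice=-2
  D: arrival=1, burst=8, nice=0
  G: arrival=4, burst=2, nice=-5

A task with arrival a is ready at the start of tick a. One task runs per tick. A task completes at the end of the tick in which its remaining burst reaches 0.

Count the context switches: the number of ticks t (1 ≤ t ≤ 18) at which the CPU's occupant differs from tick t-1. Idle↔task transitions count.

context switches = 5

t=0: ready={B} → run B
t=1: ready={B,C,D} → run C
t=2: ready={B,C,D} → run C
t=3: ready={B,C,D} → run C
t=4: ready={B,D,G} → run G
t=5: ready={B,D,G} → run G
t=6: ready={B,D} → run D
t=7: ready={B,D} → run D
t=8: ready={B,D} → run D
t=9: ready={B,D} → run D
t=10: ready={B,D} → run D
t=11: ready={B,D} → run D
t=12: ready={B,D} → run D
t=13: ready={B,D} → run D
t=14: ready={B} → run B
t=15: (idle)
t=16: (idle)
t=17: (idle)
t=18: (idle)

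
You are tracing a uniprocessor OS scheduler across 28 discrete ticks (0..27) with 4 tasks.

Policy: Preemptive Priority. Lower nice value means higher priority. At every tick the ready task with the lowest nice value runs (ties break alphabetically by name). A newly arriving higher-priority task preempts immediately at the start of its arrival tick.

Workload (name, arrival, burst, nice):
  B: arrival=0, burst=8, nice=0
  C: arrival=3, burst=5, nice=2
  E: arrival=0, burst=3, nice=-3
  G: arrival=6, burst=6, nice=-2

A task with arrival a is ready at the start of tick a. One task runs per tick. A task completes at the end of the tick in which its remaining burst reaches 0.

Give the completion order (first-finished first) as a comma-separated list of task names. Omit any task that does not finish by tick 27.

t=0: ready={B,E} → run E
t=1: ready={B,E} → run E
t=2: ready={B,E} → run E
t=3: ready={B,C} → run B
t=4: ready={B,C} → run B
t=5: ready={B,C} → run B
t=6: ready={B,C,G} → run G
t=7: ready={B,C,G} → run G
t=8: ready={B,C,G} → run G
t=9: ready={B,C,G} → run G
t=10: ready={B,C,G} → run G
t=11: ready={B,C,G} → run G
t=12: ready={B,C} → run B
t=13: ready={B,C} → run B
t=14: ready={B,C} → run B
t=15: ready={B,C} → run B
t=16: ready={B,C} → run B
t=17: ready={C} → run C
t=18: ready={C} → run C
t=19: ready={C} → run C
t=20: ready={C} → run C
t=21: ready={C} → run C
t=22: (idle)
t=23: (idle)
t=24: (idle)
t=25: (idle)
t=26: (idle)
t=27: (idle)

completion order = E, G, B, C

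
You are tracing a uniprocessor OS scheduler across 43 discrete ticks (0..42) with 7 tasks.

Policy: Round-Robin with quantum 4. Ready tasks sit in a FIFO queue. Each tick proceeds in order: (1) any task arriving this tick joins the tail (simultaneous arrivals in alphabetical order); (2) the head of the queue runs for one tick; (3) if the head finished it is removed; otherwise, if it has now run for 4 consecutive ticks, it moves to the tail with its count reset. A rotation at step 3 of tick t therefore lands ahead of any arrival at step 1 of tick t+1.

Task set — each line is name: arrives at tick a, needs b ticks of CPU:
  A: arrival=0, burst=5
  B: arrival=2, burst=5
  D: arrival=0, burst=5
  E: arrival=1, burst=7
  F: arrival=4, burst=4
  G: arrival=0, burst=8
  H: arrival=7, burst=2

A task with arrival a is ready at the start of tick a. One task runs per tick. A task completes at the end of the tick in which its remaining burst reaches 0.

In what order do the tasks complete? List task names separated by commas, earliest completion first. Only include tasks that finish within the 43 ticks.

completion order = A, F, H, D, G, E, B

t=0: queue=[A,D,G] q_used=0 → run A
t=1: queue=[A,D,G,E] q_used=1 → run A
t=2: queue=[A,D,G,E,B] q_used=2 → run A
t=3: queue=[A,D,G,E,B] q_used=3 → run A
t=4: queue=[D,G,E,B,A,F] q_used=0 → run D
t=5: queue=[D,G,E,B,A,F] q_used=1 → run D
t=6: queue=[D,G,E,B,A,F] q_used=2 → run D
t=7: queue=[D,G,E,B,A,F,H] q_used=3 → run D
t=8: queue=[G,E,B,A,F,H,D] q_used=0 → run G
t=9: queue=[G,E,B,A,F,H,D] q_used=1 → run G
t=10: queue=[G,E,B,A,F,H,D] q_used=2 → run G
t=11: queue=[G,E,B,A,F,H,D] q_used=3 → run G
t=12: queue=[E,B,A,F,H,D,G] q_used=0 → run E
t=13: queue=[E,B,A,F,H,D,G] q_used=1 → run E
t=14: queue=[E,B,A,F,H,D,G] q_used=2 → run E
t=15: queue=[E,B,A,F,H,D,G] q_used=3 → run E
t=16: queue=[B,A,F,H,D,G,E] q_used=0 → run B
t=17: queue=[B,A,F,H,D,G,E] q_used=1 → run B
t=18: queue=[B,A,F,H,D,G,E] q_used=2 → run B
t=19: queue=[B,A,F,H,D,G,E] q_used=3 → run B
t=20: queue=[A,F,H,D,G,E,B] q_used=0 → run A
t=21: queue=[F,H,D,G,E,B] q_used=0 → run F
t=22: queue=[F,H,D,G,E,B] q_used=1 → run F
t=23: queue=[F,H,D,G,E,B] q_used=2 → run F
t=24: queue=[F,H,D,G,E,B] q_used=3 → run F
t=25: queue=[H,D,G,E,B] q_used=0 → run H
t=26: queue=[H,D,G,E,B] q_used=1 → run H
t=27: queue=[D,G,E,B] q_used=0 → run D
t=28: queue=[G,E,B] q_used=0 → run G
t=29: queue=[G,E,B] q_used=1 → run G
t=30: queue=[G,E,B] q_used=2 → run G
t=31: queue=[G,E,B] q_used=3 → run G
t=32: queue=[E,B] q_used=0 → run E
t=33: queue=[E,B] q_used=1 → run E
t=34: queue=[E,B] q_used=2 → run E
t=35: queue=[B] q_used=0 → run B
t=36: (idle)
t=37: (idle)
t=38: (idle)
t=39: (idle)
t=40: (idle)
t=41: (idle)
t=42: (idle)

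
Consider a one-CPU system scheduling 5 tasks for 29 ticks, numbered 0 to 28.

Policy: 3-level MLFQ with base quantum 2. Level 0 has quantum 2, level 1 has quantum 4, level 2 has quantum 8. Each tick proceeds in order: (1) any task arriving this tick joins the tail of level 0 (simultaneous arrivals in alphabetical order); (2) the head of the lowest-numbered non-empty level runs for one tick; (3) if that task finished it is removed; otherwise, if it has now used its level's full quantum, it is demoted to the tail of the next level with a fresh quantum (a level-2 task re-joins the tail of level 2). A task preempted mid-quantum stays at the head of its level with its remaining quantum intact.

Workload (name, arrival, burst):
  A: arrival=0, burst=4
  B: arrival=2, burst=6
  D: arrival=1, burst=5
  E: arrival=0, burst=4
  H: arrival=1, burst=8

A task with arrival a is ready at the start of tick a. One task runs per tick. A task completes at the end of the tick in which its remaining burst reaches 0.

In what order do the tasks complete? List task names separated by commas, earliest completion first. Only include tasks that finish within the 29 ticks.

completion order = A, E, D, B, H

t=0: L0/L1/L2 = AE/-/- → run A
t=1: L0/L1/L2 = AEDH/-/- → run A
t=2: L0/L1/L2 = EDHB/A/- → run E
t=3: L0/L1/L2 = EDHB/A/- → run E
t=4: L0/L1/L2 = DHB/AE/- → run D
t=5: L0/L1/L2 = DHB/AE/- → run D
t=6: L0/L1/L2 = HB/AED/- → run H
t=7: L0/L1/L2 = HB/AED/- → run H
t=8: L0/L1/L2 = B/AEDH/- → run B
t=9: L0/L1/L2 = B/AEDH/- → run B
t=10: L0/L1/L2 = -/AEDHB/- → run A
t=11: L0/L1/L2 = -/AEDHB/- → run A
t=12: L0/L1/L2 = -/EDHB/- → run E
t=13: L0/L1/L2 = -/EDHB/- → run E
t=14: L0/L1/L2 = -/DHB/- → run D
t=15: L0/L1/L2 = -/DHB/- → run D
t=16: L0/L1/L2 = -/DHB/- → run D
t=17: L0/L1/L2 = -/HB/- → run H
t=18: L0/L1/L2 = -/HB/- → run H
t=19: L0/L1/L2 = -/HB/- → run H
t=20: L0/L1/L2 = -/HB/- → run H
t=21: L0/L1/L2 = -/B/H → run B
t=22: L0/L1/L2 = -/B/H → run B
t=23: L0/L1/L2 = -/B/H → run B
t=24: L0/L1/L2 = -/B/H → run B
t=25: L0/L1/L2 = -/-/H → run H
t=26: L0/L1/L2 = -/-/H → run H
t=27: (idle)
t=28: (idle)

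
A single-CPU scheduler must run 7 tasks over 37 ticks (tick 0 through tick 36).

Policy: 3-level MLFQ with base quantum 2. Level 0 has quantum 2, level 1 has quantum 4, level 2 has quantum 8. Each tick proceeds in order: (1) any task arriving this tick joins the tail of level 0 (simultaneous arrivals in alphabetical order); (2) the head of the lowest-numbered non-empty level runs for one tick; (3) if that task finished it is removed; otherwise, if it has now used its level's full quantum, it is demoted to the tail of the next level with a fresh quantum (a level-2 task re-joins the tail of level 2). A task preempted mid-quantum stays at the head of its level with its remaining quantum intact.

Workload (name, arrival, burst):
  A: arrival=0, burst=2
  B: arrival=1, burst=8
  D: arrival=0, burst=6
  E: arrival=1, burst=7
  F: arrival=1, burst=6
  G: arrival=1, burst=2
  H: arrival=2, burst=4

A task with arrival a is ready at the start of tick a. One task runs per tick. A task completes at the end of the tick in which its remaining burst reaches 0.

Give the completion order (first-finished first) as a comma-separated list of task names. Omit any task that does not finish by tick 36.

t=0: L0/L1/L2 = AD/-/- → run A
t=1: L0/L1/L2 = ADBEFG/-/- → run A
t=2: L0/L1/L2 = DBEFGH/-/- → run D
t=3: L0/L1/L2 = DBEFGH/-/- → run D
t=4: L0/L1/L2 = BEFGH/D/- → run B
t=5: L0/L1/L2 = BEFGH/D/- → run B
t=6: L0/L1/L2 = EFGH/DB/- → run E
t=7: L0/L1/L2 = EFGH/DB/- → run E
t=8: L0/L1/L2 = FGH/DBE/- → run F
t=9: L0/L1/L2 = FGH/DBE/- → run F
t=10: L0/L1/L2 = GH/DBEF/- → run G
t=11: L0/L1/L2 = GH/DBEF/- → run G
t=12: L0/L1/L2 = H/DBEF/- → run H
t=13: L0/L1/L2 = H/DBEF/- → run H
t=14: L0/L1/L2 = -/DBEFH/- → run D
t=15: L0/L1/L2 = -/DBEFH/- → run D
t=16: L0/L1/L2 = -/DBEFH/- → run D
t=17: L0/L1/L2 = -/DBEFH/- → run D
t=18: L0/L1/L2 = -/BEFH/- → run B
t=19: L0/L1/L2 = -/BEFH/- → run B
t=20: L0/L1/L2 = -/BEFH/- → run B
t=21: L0/L1/L2 = -/BEFH/- → run B
t=22: L0/L1/L2 = -/EFH/B → run E
t=23: L0/L1/L2 = -/EFH/B → run E
t=24: L0/L1/L2 = -/EFH/B → run E
t=25: L0/L1/L2 = -/EFH/B → run E
t=26: L0/L1/L2 = -/FH/BE → run F
t=27: L0/L1/L2 = -/FH/BE → run F
t=28: L0/L1/L2 = -/FH/BE → run F
t=29: L0/L1/L2 = -/FH/BE → run F
t=30: L0/L1/L2 = -/H/BE → run H
t=31: L0/L1/L2 = -/H/BE → run H
t=32: L0/L1/L2 = -/-/BE → run B
t=33: L0/L1/L2 = -/-/BE → run B
t=34: L0/L1/L2 = -/-/E → run E
t=35: (idle)
t=36: (idle)

completion order = A, G, D, F, H, B, E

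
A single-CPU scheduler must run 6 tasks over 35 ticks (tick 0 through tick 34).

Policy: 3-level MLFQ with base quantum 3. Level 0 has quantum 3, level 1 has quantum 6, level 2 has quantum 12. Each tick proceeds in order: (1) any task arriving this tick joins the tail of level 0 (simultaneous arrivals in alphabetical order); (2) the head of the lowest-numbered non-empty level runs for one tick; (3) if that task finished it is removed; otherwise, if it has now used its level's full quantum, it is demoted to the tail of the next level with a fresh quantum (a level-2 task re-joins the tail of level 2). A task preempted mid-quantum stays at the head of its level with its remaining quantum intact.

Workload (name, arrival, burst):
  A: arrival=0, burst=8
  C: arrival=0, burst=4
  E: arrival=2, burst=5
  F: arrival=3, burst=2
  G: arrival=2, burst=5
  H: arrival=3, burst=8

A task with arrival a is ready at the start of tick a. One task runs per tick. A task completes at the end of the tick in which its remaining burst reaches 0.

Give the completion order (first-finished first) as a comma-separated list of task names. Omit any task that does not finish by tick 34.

t=0: L0/L1/L2 = AC/-/- → run A
t=1: L0/L1/L2 = AC/-/- → run A
t=2: L0/L1/L2 = ACEG/-/- → run A
t=3: L0/L1/L2 = CEGFH/A/- → run C
t=4: L0/L1/L2 = CEGFH/A/- → run C
t=5: L0/L1/L2 = CEGFH/A/- → run C
t=6: L0/L1/L2 = EGFH/AC/- → run E
t=7: L0/L1/L2 = EGFH/AC/- → run E
t=8: L0/L1/L2 = EGFH/AC/- → run E
t=9: L0/L1/L2 = GFH/ACE/- → run G
t=10: L0/L1/L2 = GFH/ACE/- → run G
t=11: L0/L1/L2 = GFH/ACE/- → run G
t=12: L0/L1/L2 = FH/ACEG/- → run F
t=13: L0/L1/L2 = FH/ACEG/- → run F
t=14: L0/L1/L2 = H/ACEG/- → run H
t=15: L0/L1/L2 = H/ACEG/- → run H
t=16: L0/L1/L2 = H/ACEG/- → run H
t=17: L0/L1/L2 = -/ACEGH/- → run A
t=18: L0/L1/L2 = -/ACEGH/- → run A
t=19: L0/L1/L2 = -/ACEGH/- → run A
t=20: L0/L1/L2 = -/ACEGH/- → run A
t=21: L0/L1/L2 = -/ACEGH/- → run A
t=22: L0/L1/L2 = -/CEGH/- → run C
t=23: L0/L1/L2 = -/EGH/- → run E
t=24: L0/L1/L2 = -/EGH/- → run E
t=25: L0/L1/L2 = -/GH/- → run G
t=26: L0/L1/L2 = -/GH/- → run G
t=27: L0/L1/L2 = -/H/- → run H
t=28: L0/L1/L2 = -/H/- → run H
t=29: L0/L1/L2 = -/H/- → run H
t=30: L0/L1/L2 = -/H/- → run H
t=31: L0/L1/L2 = -/H/- → run H
t=32: (idle)
t=33: (idle)
t=34: (idle)

completion order = F, A, C, E, G, H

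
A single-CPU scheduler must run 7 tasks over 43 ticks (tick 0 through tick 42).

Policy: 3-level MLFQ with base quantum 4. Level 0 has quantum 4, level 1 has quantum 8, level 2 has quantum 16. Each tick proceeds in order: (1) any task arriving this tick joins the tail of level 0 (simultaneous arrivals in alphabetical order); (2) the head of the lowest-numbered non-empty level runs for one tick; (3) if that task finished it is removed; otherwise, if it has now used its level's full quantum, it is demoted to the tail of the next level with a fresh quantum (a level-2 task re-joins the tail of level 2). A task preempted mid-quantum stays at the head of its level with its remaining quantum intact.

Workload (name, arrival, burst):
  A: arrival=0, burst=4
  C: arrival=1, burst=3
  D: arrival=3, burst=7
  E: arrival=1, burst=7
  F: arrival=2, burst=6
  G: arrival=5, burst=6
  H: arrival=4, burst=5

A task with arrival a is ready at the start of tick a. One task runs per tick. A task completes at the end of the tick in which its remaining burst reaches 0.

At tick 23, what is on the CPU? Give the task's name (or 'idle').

running at tick 23 = G

t=0: L0/L1/L2 = A/-/- → run A
t=1: L0/L1/L2 = ACE/-/- → run A
t=2: L0/L1/L2 = ACEF/-/- → run A
t=3: L0/L1/L2 = ACEFD/-/- → run A
t=4: L0/L1/L2 = CEFDH/-/- → run C
t=5: L0/L1/L2 = CEFDHG/-/- → run C
t=6: L0/L1/L2 = CEFDHG/-/- → run C
t=7: L0/L1/L2 = EFDHG/-/- → run E
t=8: L0/L1/L2 = EFDHG/-/- → run E
t=9: L0/L1/L2 = EFDHG/-/- → run E
t=10: L0/L1/L2 = EFDHG/-/- → run E
t=11: L0/L1/L2 = FDHG/E/- → run F
t=12: L0/L1/L2 = FDHG/E/- → run F
t=13: L0/L1/L2 = FDHG/E/- → run F
t=14: L0/L1/L2 = FDHG/E/- → run F
t=15: L0/L1/L2 = DHG/EF/- → run D
t=16: L0/L1/L2 = DHG/EF/- → run D
t=17: L0/L1/L2 = DHG/EF/- → run D
t=18: L0/L1/L2 = DHG/EF/- → run D
t=19: L0/L1/L2 = HG/EFD/- → run H
t=20: L0/L1/L2 = HG/EFD/- → run H
t=21: L0/L1/L2 = HG/EFD/- → run H
t=22: L0/L1/L2 = HG/EFD/- → run H
t=23: L0/L1/L2 = G/EFDH/- → run G
t=24: L0/L1/L2 = G/EFDH/- → run G
t=25: L0/L1/L2 = G/EFDH/- → run G
t=26: L0/L1/L2 = G/EFDH/- → run G
t=27: L0/L1/L2 = -/EFDHG/- → run E
t=28: L0/L1/L2 = -/EFDHG/- → run E
t=29: L0/L1/L2 = -/EFDHG/- → run E
t=30: L0/L1/L2 = -/FDHG/- → run F
t=31: L0/L1/L2 = -/FDHG/- → run F
t=32: L0/L1/L2 = -/DHG/- → run D
t=33: L0/L1/L2 = -/DHG/- → run D
t=34: L0/L1/L2 = -/DHG/- → run D
t=35: L0/L1/L2 = -/HG/- → run H
t=36: L0/L1/L2 = -/G/- → run G
t=37: L0/L1/L2 = -/G/- → run G
t=38: (idle)
t=39: (idle)
t=40: (idle)
t=41: (idle)
t=42: (idle)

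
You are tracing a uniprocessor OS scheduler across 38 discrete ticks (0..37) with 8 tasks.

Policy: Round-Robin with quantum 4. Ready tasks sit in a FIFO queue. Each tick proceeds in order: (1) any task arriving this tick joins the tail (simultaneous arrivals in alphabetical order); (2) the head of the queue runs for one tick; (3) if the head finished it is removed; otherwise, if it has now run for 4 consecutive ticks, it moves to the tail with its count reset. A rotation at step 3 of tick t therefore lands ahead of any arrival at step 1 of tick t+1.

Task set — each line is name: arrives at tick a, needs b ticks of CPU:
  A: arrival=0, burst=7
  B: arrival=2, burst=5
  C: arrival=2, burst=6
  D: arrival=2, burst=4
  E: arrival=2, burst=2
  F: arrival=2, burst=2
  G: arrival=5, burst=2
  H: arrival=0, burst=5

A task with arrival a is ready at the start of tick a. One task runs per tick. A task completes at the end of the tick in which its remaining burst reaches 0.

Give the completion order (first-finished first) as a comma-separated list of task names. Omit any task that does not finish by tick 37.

t=0: queue=[A,H] q_used=0 → run A
t=1: queue=[A,H] q_used=1 → run A
t=2: queue=[A,H,B,C,D,E,F] q_used=2 → run A
t=3: queue=[A,H,B,C,D,E,F] q_used=3 → run A
t=4: queue=[H,B,C,D,E,F,A] q_used=0 → run H
t=5: queue=[H,B,C,D,E,F,A,G] q_used=1 → run H
t=6: queue=[H,B,C,D,E,F,A,G] q_used=2 → run H
t=7: queue=[H,B,C,D,E,F,A,G] q_used=3 → run H
t=8: queue=[B,C,D,E,F,A,G,H] q_used=0 → run B
t=9: queue=[B,C,D,E,F,A,G,H] q_used=1 → run B
t=10: queue=[B,C,D,E,F,A,G,H] q_used=2 → run B
t=11: queue=[B,C,D,E,F,A,G,H] q_used=3 → run B
t=12: queue=[C,D,E,F,A,G,H,B] q_used=0 → run C
t=13: queue=[C,D,E,F,A,G,H,B] q_used=1 → run C
t=14: queue=[C,D,E,F,A,G,H,B] q_used=2 → run C
t=15: queue=[C,D,E,F,A,G,H,B] q_used=3 → run C
t=16: queue=[D,E,F,A,G,H,B,C] q_used=0 → run D
t=17: queue=[D,E,F,A,G,H,B,C] q_used=1 → run D
t=18: queue=[D,E,F,A,G,H,B,C] q_used=2 → run D
t=19: queue=[D,E,F,A,G,H,B,C] q_used=3 → run D
t=20: queue=[E,F,A,G,H,B,C] q_used=0 → run E
t=21: queue=[E,F,A,G,H,B,C] q_used=1 → run E
t=22: queue=[F,A,G,H,B,C] q_used=0 → run F
t=23: queue=[F,A,G,H,B,C] q_used=1 → run F
t=24: queue=[A,G,H,B,C] q_used=0 → run A
t=25: queue=[A,G,H,B,C] q_used=1 → run A
t=26: queue=[A,G,H,B,C] q_used=2 → run A
t=27: queue=[G,H,B,C] q_used=0 → run G
t=28: queue=[G,H,B,C] q_used=1 → run G
t=29: queue=[H,B,C] q_used=0 → run H
t=30: queue=[B,C] q_used=0 → run B
t=31: queue=[C] q_used=0 → run C
t=32: queue=[C] q_used=1 → run C
t=33: (idle)
t=34: (idle)
t=35: (idle)
t=36: (idle)
t=37: (idle)

completion order = D, E, F, A, G, H, B, C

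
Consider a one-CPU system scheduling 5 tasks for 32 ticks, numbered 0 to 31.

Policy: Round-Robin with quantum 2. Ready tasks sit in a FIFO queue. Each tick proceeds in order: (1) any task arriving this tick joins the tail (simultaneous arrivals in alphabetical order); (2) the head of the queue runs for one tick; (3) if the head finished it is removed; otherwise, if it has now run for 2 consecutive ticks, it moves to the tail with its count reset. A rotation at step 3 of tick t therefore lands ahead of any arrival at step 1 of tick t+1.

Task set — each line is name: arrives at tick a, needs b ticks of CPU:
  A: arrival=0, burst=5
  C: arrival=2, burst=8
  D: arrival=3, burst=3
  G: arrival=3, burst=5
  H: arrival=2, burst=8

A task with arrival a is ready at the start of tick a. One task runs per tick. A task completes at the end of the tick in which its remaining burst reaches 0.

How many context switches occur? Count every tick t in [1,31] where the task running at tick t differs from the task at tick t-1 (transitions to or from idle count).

context switches = 15

t=0: queue=[A] q_used=0 → run A
t=1: queue=[A] q_used=1 → run A
t=2: queue=[A,C,H] q_used=0 → run A
t=3: queue=[A,C,H,D,G] q_used=1 → run A
t=4: queue=[C,H,D,G,A] q_used=0 → run C
t=5: queue=[C,H,D,G,A] q_used=1 → run C
t=6: queue=[H,D,G,A,C] q_used=0 → run H
t=7: queue=[H,D,G,A,C] q_used=1 → run H
t=8: queue=[D,G,A,C,H] q_used=0 → run D
t=9: queue=[D,G,A,C,H] q_used=1 → run D
t=10: queue=[G,A,C,H,D] q_used=0 → run G
t=11: queue=[G,A,C,H,D] q_used=1 → run G
t=12: queue=[A,C,H,D,G] q_used=0 → run A
t=13: queue=[C,H,D,G] q_used=0 → run C
t=14: queue=[C,H,D,G] q_used=1 → run C
t=15: queue=[H,D,G,C] q_used=0 → run H
t=16: queue=[H,D,G,C] q_used=1 → run H
t=17: queue=[D,G,C,H] q_used=0 → run D
t=18: queue=[G,C,H] q_used=0 → run G
t=19: queue=[G,C,H] q_used=1 → run G
t=20: queue=[C,H,G] q_used=0 → run C
t=21: queue=[C,H,G] q_used=1 → run C
t=22: queue=[H,G,C] q_used=0 → run H
t=23: queue=[H,G,C] q_used=1 → run H
t=24: queue=[G,C,H] q_used=0 → run G
t=25: queue=[C,H] q_used=0 → run C
t=26: queue=[C,H] q_used=1 → run C
t=27: queue=[H] q_used=0 → run H
t=28: queue=[H] q_used=1 → run H
t=29: (idle)
t=30: (idle)
t=31: (idle)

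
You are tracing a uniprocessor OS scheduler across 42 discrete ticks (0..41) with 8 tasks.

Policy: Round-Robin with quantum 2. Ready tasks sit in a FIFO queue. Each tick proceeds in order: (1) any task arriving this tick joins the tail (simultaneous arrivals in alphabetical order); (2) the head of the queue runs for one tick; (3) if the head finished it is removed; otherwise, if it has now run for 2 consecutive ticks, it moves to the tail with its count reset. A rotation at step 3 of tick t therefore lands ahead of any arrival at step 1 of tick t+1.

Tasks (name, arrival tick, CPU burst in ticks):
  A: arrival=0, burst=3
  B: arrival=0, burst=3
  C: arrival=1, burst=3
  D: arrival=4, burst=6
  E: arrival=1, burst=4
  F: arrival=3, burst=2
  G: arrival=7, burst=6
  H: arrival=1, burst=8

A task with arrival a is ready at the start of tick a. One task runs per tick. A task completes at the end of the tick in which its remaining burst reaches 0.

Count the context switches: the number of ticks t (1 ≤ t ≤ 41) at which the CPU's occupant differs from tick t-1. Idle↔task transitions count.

t=0: queue=[A,B] q_used=0 → run A
t=1: queue=[A,B,C,E,H] q_used=1 → run A
t=2: queue=[B,C,E,H,A] q_used=0 → run B
t=3: queue=[B,C,E,H,A,F] q_used=1 → run B
t=4: queue=[C,E,H,A,F,B,D] q_used=0 → run C
t=5: queue=[C,E,H,A,F,B,D] q_used=1 → run C
t=6: queue=[E,H,A,F,B,D,C] q_used=0 → run E
t=7: queue=[E,H,A,F,B,D,C,G] q_used=1 → run E
t=8: queue=[H,A,F,B,D,C,G,E] q_used=0 → run H
t=9: queue=[H,A,F,B,D,C,G,E] q_used=1 → run H
t=10: queue=[A,F,B,D,C,G,E,H] q_used=0 → run A
t=11: queue=[F,B,D,C,G,E,H] q_used=0 → run F
t=12: queue=[F,B,D,C,G,E,H] q_used=1 → run F
t=13: queue=[B,D,C,G,E,H] q_used=0 → run B
t=14: queue=[D,C,G,E,H] q_used=0 → run D
t=15: queue=[D,C,G,E,H] q_used=1 → run D
t=16: queue=[C,G,E,H,D] q_used=0 → run C
t=17: queue=[G,E,H,D] q_used=0 → run G
t=18: queue=[G,E,H,D] q_used=1 → run G
t=19: queue=[E,H,D,G] q_used=0 → run E
t=20: queue=[E,H,D,G] q_used=1 → run E
t=21: queue=[H,D,G] q_used=0 → run H
t=22: queue=[H,D,G] q_used=1 → run H
t=23: queue=[D,G,H] q_used=0 → run D
t=24: queue=[D,G,H] q_used=1 → run D
t=25: queue=[G,H,D] q_used=0 → run G
t=26: queue=[G,H,D] q_used=1 → run G
t=27: queue=[H,D,G] q_used=0 → run H
t=28: queue=[H,D,G] q_used=1 → run H
t=29: queue=[D,G,H] q_used=0 → run D
t=30: queue=[D,G,H] q_used=1 → run D
t=31: queue=[G,H] q_used=0 → run G
t=32: queue=[G,H] q_used=1 → run G
t=33: queue=[H] q_used=0 → run H
t=34: queue=[H] q_used=1 → run H
t=35: (idle)
t=36: (idle)
t=37: (idle)
t=38: (idle)
t=39: (idle)
t=40: (idle)
t=41: (idle)

context switches = 19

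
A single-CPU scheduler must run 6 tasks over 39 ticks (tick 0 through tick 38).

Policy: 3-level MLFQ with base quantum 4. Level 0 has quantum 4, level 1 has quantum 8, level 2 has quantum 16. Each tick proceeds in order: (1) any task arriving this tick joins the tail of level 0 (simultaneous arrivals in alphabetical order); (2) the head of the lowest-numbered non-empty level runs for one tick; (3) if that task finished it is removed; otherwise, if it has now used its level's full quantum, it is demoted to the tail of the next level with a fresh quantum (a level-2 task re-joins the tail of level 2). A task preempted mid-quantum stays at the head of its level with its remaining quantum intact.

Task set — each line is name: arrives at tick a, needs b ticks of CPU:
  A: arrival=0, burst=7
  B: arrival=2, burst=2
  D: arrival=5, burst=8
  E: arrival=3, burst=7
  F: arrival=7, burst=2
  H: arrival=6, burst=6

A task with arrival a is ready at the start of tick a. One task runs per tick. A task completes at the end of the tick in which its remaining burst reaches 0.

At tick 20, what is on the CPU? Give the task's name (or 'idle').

t=0: L0/L1/L2 = A/-/- → run A
t=1: L0/L1/L2 = A/-/- → run A
t=2: L0/L1/L2 = AB/-/- → run A
t=3: L0/L1/L2 = ABE/-/- → run A
t=4: L0/L1/L2 = BE/A/- → run B
t=5: L0/L1/L2 = BED/A/- → run B
t=6: L0/L1/L2 = EDH/A/- → run E
t=7: L0/L1/L2 = EDHF/A/- → run E
t=8: L0/L1/L2 = EDHF/A/- → run E
t=9: L0/L1/L2 = EDHF/A/- → run E
t=10: L0/L1/L2 = DHF/AE/- → run D
t=11: L0/L1/L2 = DHF/AE/- → run D
t=12: L0/L1/L2 = DHF/AE/- → run D
t=13: L0/L1/L2 = DHF/AE/- → run D
t=14: L0/L1/L2 = HF/AED/- → run H
t=15: L0/L1/L2 = HF/AED/- → run H
t=16: L0/L1/L2 = HF/AED/- → run H
t=17: L0/L1/L2 = HF/AED/- → run H
t=18: L0/L1/L2 = F/AEDH/- → run F
t=19: L0/L1/L2 = F/AEDH/- → run F
t=20: L0/L1/L2 = -/AEDH/- → run A
t=21: L0/L1/L2 = -/AEDH/- → run A
t=22: L0/L1/L2 = -/AEDH/- → run A
t=23: L0/L1/L2 = -/EDH/- → run E
t=24: L0/L1/L2 = -/EDH/- → run E
t=25: L0/L1/L2 = -/EDH/- → run E
t=26: L0/L1/L2 = -/DH/- → run D
t=27: L0/L1/L2 = -/DH/- → run D
t=28: L0/L1/L2 = -/DH/- → run D
t=29: L0/L1/L2 = -/DH/- → run D
t=30: L0/L1/L2 = -/H/- → run H
t=31: L0/L1/L2 = -/H/- → run H
t=32: (idle)
t=33: (idle)
t=34: (idle)
t=35: (idle)
t=36: (idle)
t=37: (idle)
t=38: (idle)

running at tick 20 = A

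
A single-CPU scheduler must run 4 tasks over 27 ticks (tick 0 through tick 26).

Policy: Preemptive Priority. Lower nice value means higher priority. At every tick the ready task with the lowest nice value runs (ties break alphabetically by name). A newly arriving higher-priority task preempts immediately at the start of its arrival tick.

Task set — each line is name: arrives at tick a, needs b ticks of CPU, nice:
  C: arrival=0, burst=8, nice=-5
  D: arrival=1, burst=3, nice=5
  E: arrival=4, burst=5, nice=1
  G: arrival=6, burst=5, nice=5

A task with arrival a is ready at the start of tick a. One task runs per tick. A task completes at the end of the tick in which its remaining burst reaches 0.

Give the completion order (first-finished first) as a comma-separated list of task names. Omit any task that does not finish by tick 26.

completion order = C, E, D, G

t=0: ready={C} → run C
t=1: ready={C,D} → run C
t=2: ready={C,D} → run C
t=3: ready={C,D} → run C
t=4: ready={C,D,E} → run C
t=5: ready={C,D,E} → run C
t=6: ready={C,D,E,G} → run C
t=7: ready={C,D,E,G} → run C
t=8: ready={D,E,G} → run E
t=9: ready={D,E,G} → run E
t=10: ready={D,E,G} → run E
t=11: ready={D,E,G} → run E
t=12: ready={D,E,G} → run E
t=13: ready={D,G} → run D
t=14: ready={D,G} → run D
t=15: ready={D,G} → run D
t=16: ready={G} → run G
t=17: ready={G} → run G
t=18: ready={G} → run G
t=19: ready={G} → run G
t=20: ready={G} → run G
t=21: (idle)
t=22: (idle)
t=23: (idle)
t=24: (idle)
t=25: (idle)
t=26: (idle)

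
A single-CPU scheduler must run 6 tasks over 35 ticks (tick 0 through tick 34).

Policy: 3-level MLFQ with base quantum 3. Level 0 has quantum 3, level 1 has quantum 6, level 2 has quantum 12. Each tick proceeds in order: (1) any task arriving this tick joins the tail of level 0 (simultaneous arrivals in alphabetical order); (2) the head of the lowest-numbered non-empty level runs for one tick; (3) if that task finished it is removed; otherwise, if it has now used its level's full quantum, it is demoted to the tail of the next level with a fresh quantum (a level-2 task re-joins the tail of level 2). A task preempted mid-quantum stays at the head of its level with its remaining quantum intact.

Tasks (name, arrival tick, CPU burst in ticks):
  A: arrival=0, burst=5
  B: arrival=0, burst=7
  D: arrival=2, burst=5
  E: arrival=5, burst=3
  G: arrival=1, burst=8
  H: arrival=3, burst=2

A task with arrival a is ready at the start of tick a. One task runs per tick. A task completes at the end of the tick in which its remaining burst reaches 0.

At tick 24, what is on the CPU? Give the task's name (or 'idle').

t=0: L0/L1/L2 = AB/-/- → run A
t=1: L0/L1/L2 = ABG/-/- → run A
t=2: L0/L1/L2 = ABGD/-/- → run A
t=3: L0/L1/L2 = BGDH/A/- → run B
t=4: L0/L1/L2 = BGDH/A/- → run B
t=5: L0/L1/L2 = BGDHE/A/- → run B
t=6: L0/L1/L2 = GDHE/AB/- → run G
t=7: L0/L1/L2 = GDHE/AB/- → run G
t=8: L0/L1/L2 = GDHE/AB/- → run G
t=9: L0/L1/L2 = DHE/ABG/- → run D
t=10: L0/L1/L2 = DHE/ABG/- → run D
t=11: L0/L1/L2 = DHE/ABG/- → run D
t=12: L0/L1/L2 = HE/ABGD/- → run H
t=13: L0/L1/L2 = HE/ABGD/- → run H
t=14: L0/L1/L2 = E/ABGD/- → run E
t=15: L0/L1/L2 = E/ABGD/- → run E
t=16: L0/L1/L2 = E/ABGD/- → run E
t=17: L0/L1/L2 = -/ABGD/- → run A
t=18: L0/L1/L2 = -/ABGD/- → run A
t=19: L0/L1/L2 = -/BGD/- → run B
t=20: L0/L1/L2 = -/BGD/- → run B
t=21: L0/L1/L2 = -/BGD/- → run B
t=22: L0/L1/L2 = -/BGD/- → run B
t=23: L0/L1/L2 = -/GD/- → run G
t=24: L0/L1/L2 = -/GD/- → run G
t=25: L0/L1/L2 = -/GD/- → run G
t=26: L0/L1/L2 = -/GD/- → run G
t=27: L0/L1/L2 = -/GD/- → run G
t=28: L0/L1/L2 = -/D/- → run D
t=29: L0/L1/L2 = -/D/- → run D
t=30: (idle)
t=31: (idle)
t=32: (idle)
t=33: (idle)
t=34: (idle)

running at tick 24 = G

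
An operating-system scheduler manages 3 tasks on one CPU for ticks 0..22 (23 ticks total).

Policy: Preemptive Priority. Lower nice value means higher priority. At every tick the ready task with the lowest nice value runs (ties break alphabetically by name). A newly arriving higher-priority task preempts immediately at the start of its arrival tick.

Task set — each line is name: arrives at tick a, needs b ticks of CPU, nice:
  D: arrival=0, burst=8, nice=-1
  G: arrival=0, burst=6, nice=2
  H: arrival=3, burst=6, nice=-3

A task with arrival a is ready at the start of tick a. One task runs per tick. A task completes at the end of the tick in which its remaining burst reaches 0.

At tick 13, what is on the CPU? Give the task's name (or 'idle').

running at tick 13 = D

t=0: ready={D,G} → run D
t=1: ready={D,G} → run D
t=2: ready={D,G} → run D
t=3: ready={D,G,H} → run H
t=4: ready={D,G,H} → run H
t=5: ready={D,G,H} → run H
t=6: ready={D,G,H} → run H
t=7: ready={D,G,H} → run H
t=8: ready={D,G,H} → run H
t=9: ready={D,G} → run D
t=10: ready={D,G} → run D
t=11: ready={D,G} → run D
t=12: ready={D,G} → run D
t=13: ready={D,G} → run D
t=14: ready={G} → run G
t=15: ready={G} → run G
t=16: ready={G} → run G
t=17: ready={G} → run G
t=18: ready={G} → run G
t=19: ready={G} → run G
t=20: (idle)
t=21: (idle)
t=22: (idle)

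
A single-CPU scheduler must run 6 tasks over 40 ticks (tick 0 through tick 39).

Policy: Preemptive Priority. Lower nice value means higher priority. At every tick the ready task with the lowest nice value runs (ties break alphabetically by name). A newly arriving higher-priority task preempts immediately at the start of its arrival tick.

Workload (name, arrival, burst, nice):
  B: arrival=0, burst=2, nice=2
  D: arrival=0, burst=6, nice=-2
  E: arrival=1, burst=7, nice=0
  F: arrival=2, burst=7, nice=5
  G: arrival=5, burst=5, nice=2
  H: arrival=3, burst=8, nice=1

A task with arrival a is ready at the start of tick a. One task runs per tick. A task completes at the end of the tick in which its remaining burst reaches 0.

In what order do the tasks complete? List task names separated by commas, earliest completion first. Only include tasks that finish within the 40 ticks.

t=0: ready={B,D} → run D
t=1: ready={B,D,E} → run D
t=2: ready={B,D,E,F} → run D
t=3: ready={B,D,E,F,H} → run D
t=4: ready={B,D,E,F,H} → run D
t=5: ready={B,D,E,F,G,H} → run D
t=6: ready={B,E,F,G,H} → run E
t=7: ready={B,E,F,G,H} → run E
t=8: ready={B,E,F,G,H} → run E
t=9: ready={B,E,F,G,H} → run E
t=10: ready={B,E,F,G,H} → run E
t=11: ready={B,E,F,G,H} → run E
t=12: ready={B,E,F,G,H} → run E
t=13: ready={B,F,G,H} → run H
t=14: ready={B,F,G,H} → run H
t=15: ready={B,F,G,H} → run H
t=16: ready={B,F,G,H} → run H
t=17: ready={B,F,G,H} → run H
t=18: ready={B,F,G,H} → run H
t=19: ready={B,F,G,H} → run H
t=20: ready={B,F,G,H} → run H
t=21: ready={B,F,G} → run B
t=22: ready={B,F,G} → run B
t=23: ready={F,G} → run G
t=24: ready={F,G} → run G
t=25: ready={F,G} → run G
t=26: ready={F,G} → run G
t=27: ready={F,G} → run G
t=28: ready={F} → run F
t=29: ready={F} → run F
t=30: ready={F} → run F
t=31: ready={F} → run F
t=32: ready={F} → run F
t=33: ready={F} → run F
t=34: ready={F} → run F
t=35: (idle)
t=36: (idle)
t=37: (idle)
t=38: (idle)
t=39: (idle)

completion order = D, E, H, B, G, F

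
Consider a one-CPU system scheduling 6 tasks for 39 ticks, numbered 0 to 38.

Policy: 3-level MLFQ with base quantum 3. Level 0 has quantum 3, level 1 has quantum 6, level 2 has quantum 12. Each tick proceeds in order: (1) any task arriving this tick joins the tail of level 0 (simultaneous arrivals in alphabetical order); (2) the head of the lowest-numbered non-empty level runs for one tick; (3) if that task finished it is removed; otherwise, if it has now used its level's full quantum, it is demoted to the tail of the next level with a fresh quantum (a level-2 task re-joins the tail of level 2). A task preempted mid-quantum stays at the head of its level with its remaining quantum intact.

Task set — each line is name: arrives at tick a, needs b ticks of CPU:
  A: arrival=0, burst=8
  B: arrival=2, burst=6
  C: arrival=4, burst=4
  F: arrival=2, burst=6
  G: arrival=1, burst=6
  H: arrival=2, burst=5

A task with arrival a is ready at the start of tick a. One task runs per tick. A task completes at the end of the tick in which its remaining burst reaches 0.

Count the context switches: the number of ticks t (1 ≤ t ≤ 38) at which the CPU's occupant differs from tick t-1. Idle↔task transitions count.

context switches = 12

t=0: L0/L1/L2 = A/-/- → run A
t=1: L0/L1/L2 = AG/-/- → run A
t=2: L0/L1/L2 = AGBFH/-/- → run A
t=3: L0/L1/L2 = GBFH/A/- → run G
t=4: L0/L1/L2 = GBFHC/A/- → run G
t=5: L0/L1/L2 = GBFHC/A/- → run G
t=6: L0/L1/L2 = BFHC/AG/- → run B
t=7: L0/L1/L2 = BFHC/AG/- → run B
t=8: L0/L1/L2 = BFHC/AG/- → run B
t=9: L0/L1/L2 = FHC/AGB/- → run F
t=10: L0/L1/L2 = FHC/AGB/- → run F
t=11: L0/L1/L2 = FHC/AGB/- → run F
t=12: L0/L1/L2 = HC/AGBF/- → run H
t=13: L0/L1/L2 = HC/AGBF/- → run H
t=14: L0/L1/L2 = HC/AGBF/- → run H
t=15: L0/L1/L2 = C/AGBFH/- → run C
t=16: L0/L1/L2 = C/AGBFH/- → run C
t=17: L0/L1/L2 = C/AGBFH/- → run C
t=18: L0/L1/L2 = -/AGBFHC/- → run A
t=19: L0/L1/L2 = -/AGBFHC/- → run A
t=20: L0/L1/L2 = -/AGBFHC/- → run A
t=21: L0/L1/L2 = -/AGBFHC/- → run A
t=22: L0/L1/L2 = -/AGBFHC/- → run A
t=23: L0/L1/L2 = -/GBFHC/- → run G
t=24: L0/L1/L2 = -/GBFHC/- → run G
t=25: L0/L1/L2 = -/GBFHC/- → run G
t=26: L0/L1/L2 = -/BFHC/- → run B
t=27: L0/L1/L2 = -/BFHC/- → run B
t=28: L0/L1/L2 = -/BFHC/- → run B
t=29: L0/L1/L2 = -/FHC/- → run F
t=30: L0/L1/L2 = -/FHC/- → run F
t=31: L0/L1/L2 = -/FHC/- → run F
t=32: L0/L1/L2 = -/HC/- → run H
t=33: L0/L1/L2 = -/HC/- → run H
t=34: L0/L1/L2 = -/C/- → run C
t=35: (idle)
t=36: (idle)
t=37: (idle)
t=38: (idle)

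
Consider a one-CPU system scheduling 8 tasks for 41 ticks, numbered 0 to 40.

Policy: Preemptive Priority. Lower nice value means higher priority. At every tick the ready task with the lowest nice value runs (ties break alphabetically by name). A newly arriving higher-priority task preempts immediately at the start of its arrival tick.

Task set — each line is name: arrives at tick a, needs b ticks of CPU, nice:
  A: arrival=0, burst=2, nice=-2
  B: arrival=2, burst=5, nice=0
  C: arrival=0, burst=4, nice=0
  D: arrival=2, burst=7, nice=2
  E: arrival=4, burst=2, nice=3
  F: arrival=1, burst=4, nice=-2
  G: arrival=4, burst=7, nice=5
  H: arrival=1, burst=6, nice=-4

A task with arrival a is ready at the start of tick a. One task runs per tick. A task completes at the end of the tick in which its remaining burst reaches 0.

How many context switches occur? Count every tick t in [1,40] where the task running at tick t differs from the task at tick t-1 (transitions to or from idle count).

t=0: ready={A,C} → run A
t=1: ready={A,C,F,H} → run H
t=2: ready={A,B,C,D,F,H} → run H
t=3: ready={A,B,C,D,F,H} → run H
t=4: ready={A,B,C,D,E,F,G,H} → run H
t=5: ready={A,B,C,D,E,F,G,H} → run H
t=6: ready={A,B,C,D,E,F,G,H} → run H
t=7: ready={A,B,C,D,E,F,G} → run A
t=8: ready={B,C,D,E,F,G} → run F
t=9: ready={B,C,D,E,F,G} → run F
t=10: ready={B,C,D,E,F,G} → run F
t=11: ready={B,C,D,E,F,G} → run F
t=12: ready={B,C,D,E,G} → run B
t=13: ready={B,C,D,E,G} → run B
t=14: ready={B,C,D,E,G} → run B
t=15: ready={B,C,D,E,G} → run B
t=16: ready={B,C,D,E,G} → run B
t=17: ready={C,D,E,G} → run C
t=18: ready={C,D,E,G} → run C
t=19: ready={C,D,E,G} → run C
t=20: ready={C,D,E,G} → run C
t=21: ready={D,E,G} → run D
t=22: ready={D,E,G} → run D
t=23: ready={D,E,G} → run D
t=24: ready={D,E,G} → run D
t=25: ready={D,E,G} → run D
t=26: ready={D,E,G} → run D
t=27: ready={D,E,G} → run D
t=28: ready={E,G} → run E
t=29: ready={E,G} → run E
t=30: ready={G} → run G
t=31: ready={G} → run G
t=32: ready={G} → run G
t=33: ready={G} → run G
t=34: ready={G} → run G
t=35: ready={G} → run G
t=36: ready={G} → run G
t=37: (idle)
t=38: (idle)
t=39: (idle)
t=40: (idle)

context switches = 9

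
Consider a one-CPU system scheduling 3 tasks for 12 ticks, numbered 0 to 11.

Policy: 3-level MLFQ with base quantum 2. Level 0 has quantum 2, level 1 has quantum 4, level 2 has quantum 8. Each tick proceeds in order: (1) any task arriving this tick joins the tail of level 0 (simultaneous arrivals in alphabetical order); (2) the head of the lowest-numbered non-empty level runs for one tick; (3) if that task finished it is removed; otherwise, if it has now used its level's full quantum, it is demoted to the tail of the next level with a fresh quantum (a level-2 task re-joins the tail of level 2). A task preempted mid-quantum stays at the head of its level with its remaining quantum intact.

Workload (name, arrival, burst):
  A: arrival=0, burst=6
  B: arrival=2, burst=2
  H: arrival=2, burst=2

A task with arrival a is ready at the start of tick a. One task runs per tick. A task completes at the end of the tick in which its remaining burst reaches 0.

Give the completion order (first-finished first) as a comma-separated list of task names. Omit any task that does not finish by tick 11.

completion order = B, H, A

t=0: L0/L1/L2 = A/-/- → run A
t=1: L0/L1/L2 = A/-/- → run A
t=2: L0/L1/L2 = BH/A/- → run B
t=3: L0/L1/L2 = BH/A/- → run B
t=4: L0/L1/L2 = H/A/- → run H
t=5: L0/L1/L2 = H/A/- → run H
t=6: L0/L1/L2 = -/A/- → run A
t=7: L0/L1/L2 = -/A/- → run A
t=8: L0/L1/L2 = -/A/- → run A
t=9: L0/L1/L2 = -/A/- → run A
t=10: (idle)
t=11: (idle)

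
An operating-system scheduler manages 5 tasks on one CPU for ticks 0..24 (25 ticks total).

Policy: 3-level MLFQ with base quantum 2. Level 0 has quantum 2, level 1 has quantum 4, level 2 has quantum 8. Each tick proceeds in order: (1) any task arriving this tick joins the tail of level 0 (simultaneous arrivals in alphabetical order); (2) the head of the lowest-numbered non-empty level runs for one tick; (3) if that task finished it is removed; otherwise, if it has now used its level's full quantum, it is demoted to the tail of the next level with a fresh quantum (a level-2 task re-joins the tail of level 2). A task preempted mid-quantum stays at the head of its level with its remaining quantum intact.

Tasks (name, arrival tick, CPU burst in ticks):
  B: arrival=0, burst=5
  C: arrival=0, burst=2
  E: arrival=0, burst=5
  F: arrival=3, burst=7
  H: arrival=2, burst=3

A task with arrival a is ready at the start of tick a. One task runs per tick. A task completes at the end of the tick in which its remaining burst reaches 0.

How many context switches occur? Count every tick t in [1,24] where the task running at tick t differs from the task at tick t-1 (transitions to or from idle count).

t=0: L0/L1/L2 = BCE/-/- → run B
t=1: L0/L1/L2 = BCE/-/- → run B
t=2: L0/L1/L2 = CEH/B/- → run C
t=3: L0/L1/L2 = CEHF/B/- → run C
t=4: L0/L1/L2 = EHF/B/- → run E
t=5: L0/L1/L2 = EHF/B/- → run E
t=6: L0/L1/L2 = HF/BE/- → run H
t=7: L0/L1/L2 = HF/BE/- → run H
t=8: L0/L1/L2 = F/BEH/- → run F
t=9: L0/L1/L2 = F/BEH/- → run F
t=10: L0/L1/L2 = -/BEHF/- → run B
t=11: L0/L1/L2 = -/BEHF/- → run B
t=12: L0/L1/L2 = -/BEHF/- → run B
t=13: L0/L1/L2 = -/EHF/- → run E
t=14: L0/L1/L2 = -/EHF/- → run E
t=15: L0/L1/L2 = -/EHF/- → run E
t=16: L0/L1/L2 = -/HF/- → run H
t=17: L0/L1/L2 = -/F/- → run F
t=18: L0/L1/L2 = -/F/- → run F
t=19: L0/L1/L2 = -/F/- → run F
t=20: L0/L1/L2 = -/F/- → run F
t=21: L0/L1/L2 = -/-/F → run F
t=22: (idle)
t=23: (idle)
t=24: (idle)

context switches = 9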